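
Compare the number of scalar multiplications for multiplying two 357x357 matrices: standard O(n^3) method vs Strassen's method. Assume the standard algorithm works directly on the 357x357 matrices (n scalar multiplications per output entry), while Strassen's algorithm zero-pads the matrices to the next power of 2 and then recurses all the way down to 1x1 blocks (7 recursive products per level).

Matrix multiplication for 357x357 matrices:

Strassen's algorithm requires power-of-2 dimensions. Pad 357x357 to 512x512 (next power of 2).

Standard algorithm: 357^3 = 45499293 multiplications
Strassen's algorithm: 7^(log2(512)) = 7^9 = 40353607 multiplications
Savings: 45499293 - 40353607 = 5145686 multiplications

Standard: 45499293 multiplications (357^3). Strassen: 40353607 multiplications (7^9, after padding to 512x512). Strassen reduces 8 recursive multiplications to 7 at each level.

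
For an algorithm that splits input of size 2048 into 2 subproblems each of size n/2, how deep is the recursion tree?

For divide and conquer with division factor 2:

Problem sizes at each level:
Level 0: 2048
Level 1: 1024
Level 2: 512
Level 3: 256
Level 4: 128
Level 5: 64
Level 6: 32
Level 7: 16
Level 8: 8
Level 9: 4
Level 10: 2
Level 11: 1

The root is level 0 and the size-1 base case is level 11 (the tree spans levels 0 through 11, i.e. 12 levels counting the root), so the depth is the number of divisions: log_2(2048) = 11

The recursion tree depth is log_2(2048) = 11. At each level, the problem size is divided by 2, so it takes 11 divisions to reduce to a base case of size 1. The algorithm makes 2 recursive calls at each level.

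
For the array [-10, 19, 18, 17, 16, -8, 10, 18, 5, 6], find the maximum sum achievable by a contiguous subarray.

Using Kadane's algorithm on [-10, 19, 18, 17, 16, -8, 10, 18, 5, 6]:

Scanning through the array:
Position 1 (value 19): max_ending_here = 19, max_so_far = 19
Position 2 (value 18): max_ending_here = 37, max_so_far = 37
Position 3 (value 17): max_ending_here = 54, max_so_far = 54
Position 4 (value 16): max_ending_here = 70, max_so_far = 70
Position 5 (value -8): max_ending_here = 62, max_so_far = 70
Position 6 (value 10): max_ending_here = 72, max_so_far = 72
Position 7 (value 18): max_ending_here = 90, max_so_far = 90
Position 8 (value 5): max_ending_here = 95, max_so_far = 95
Position 9 (value 6): max_ending_here = 101, max_so_far = 101

Maximum subarray: [19, 18, 17, 16, -8, 10, 18, 5, 6]
Maximum sum: 101

The maximum subarray is [19, 18, 17, 16, -8, 10, 18, 5, 6] with sum 101. This subarray runs from index 1 to index 9.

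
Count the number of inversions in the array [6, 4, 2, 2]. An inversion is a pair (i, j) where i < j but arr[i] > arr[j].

Finding inversions in [6, 4, 2, 2]:

(0, 1): arr[0]=6 > arr[1]=4
(0, 2): arr[0]=6 > arr[2]=2
(0, 3): arr[0]=6 > arr[3]=2
(1, 2): arr[1]=4 > arr[2]=2
(1, 3): arr[1]=4 > arr[3]=2

Total inversions: 5

The array has 5 inversion(s): (0,1), (0,2), (0,3), (1,2), (1,3). Each pair (i,j) satisfies i < j and arr[i] > arr[j].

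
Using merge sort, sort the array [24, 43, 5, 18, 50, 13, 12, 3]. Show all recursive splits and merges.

Merge sort trace:

Split: [24, 43, 5, 18, 50, 13, 12, 3] -> [24, 43, 5, 18] and [50, 13, 12, 3]
  Split: [24, 43, 5, 18] -> [24, 43] and [5, 18]
    Split: [24, 43] -> [24] and [43]
    Merge: [24] + [43] -> [24, 43]
    Split: [5, 18] -> [5] and [18]
    Merge: [5] + [18] -> [5, 18]
  Merge: [24, 43] + [5, 18] -> [5, 18, 24, 43]
  Split: [50, 13, 12, 3] -> [50, 13] and [12, 3]
    Split: [50, 13] -> [50] and [13]
    Merge: [50] + [13] -> [13, 50]
    Split: [12, 3] -> [12] and [3]
    Merge: [12] + [3] -> [3, 12]
  Merge: [13, 50] + [3, 12] -> [3, 12, 13, 50]
Merge: [5, 18, 24, 43] + [3, 12, 13, 50] -> [3, 5, 12, 13, 18, 24, 43, 50]

Final sorted array: [3, 5, 12, 13, 18, 24, 43, 50]

The merge sort proceeds by recursively splitting the array and merging sorted halves.
After all merges, the sorted array is [3, 5, 12, 13, 18, 24, 43, 50].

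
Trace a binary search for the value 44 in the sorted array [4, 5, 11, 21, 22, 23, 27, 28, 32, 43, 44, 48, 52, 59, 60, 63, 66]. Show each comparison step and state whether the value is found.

Binary search for 44 in [4, 5, 11, 21, 22, 23, 27, 28, 32, 43, 44, 48, 52, 59, 60, 63, 66]:

lo=0, hi=16, mid=8, arr[mid]=32 -> 32 < 44, search right half
lo=9, hi=16, mid=12, arr[mid]=52 -> 52 > 44, search left half
lo=9, hi=11, mid=10, arr[mid]=44 -> Found target at index 10!

Binary search finds 44 at index 10 after 3 comparisons. The search repeatedly halves the search space by comparing with the middle element.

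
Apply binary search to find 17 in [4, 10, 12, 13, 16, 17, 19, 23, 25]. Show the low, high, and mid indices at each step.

Binary search for 17 in [4, 10, 12, 13, 16, 17, 19, 23, 25]:

lo=0, hi=8, mid=4, arr[mid]=16 -> 16 < 17, search right half
lo=5, hi=8, mid=6, arr[mid]=19 -> 19 > 17, search left half
lo=5, hi=5, mid=5, arr[mid]=17 -> Found target at index 5!

Binary search finds 17 at index 5 after 3 comparisons. The search repeatedly halves the search space by comparing with the middle element.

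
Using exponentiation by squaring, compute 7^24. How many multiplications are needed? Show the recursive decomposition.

Computing 7^24 by squaring (build up from 7^1; each line after the first costs one multiplication):

7^1 = 7
7^2 = (7^1)^2 = 7^2 = 49
7^3 = 7 * 7^2 = 7 * 49 = 343
7^6 = (7^3)^2 = 343^2 = 117649
7^12 = (7^6)^2 = 117649^2 = 13841287201
7^24 = (7^12)^2 = 13841287201^2 = 191581231380566414401

Result: 191581231380566414401
Multiplications needed: 5 (5 lines after 7^1)

7^24 = 191581231380566414401. Using exponentiation by squaring, this requires 5 multiplications. The key idea: if the exponent is even, square the half-power; if odd, multiply by the base once.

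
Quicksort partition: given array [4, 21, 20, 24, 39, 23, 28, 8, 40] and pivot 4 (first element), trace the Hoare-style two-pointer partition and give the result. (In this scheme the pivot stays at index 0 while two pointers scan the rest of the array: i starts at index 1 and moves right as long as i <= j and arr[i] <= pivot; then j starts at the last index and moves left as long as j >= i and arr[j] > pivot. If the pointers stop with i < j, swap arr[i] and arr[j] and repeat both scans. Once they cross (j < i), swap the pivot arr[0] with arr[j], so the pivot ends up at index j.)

Hoare-style two-pointer partition with pivot = 4:

Initial array: [4, 21, 20, 24, 39, 23, 28, 8, 40]

Pointers start at i = 1, j = 8.
i ends at 1, j ends at 0: the pointers have crossed (j < i), so scanning stops.

j = 0, so swapping arr[0] with arr[j] leaves the pivot at position 0: [4, 21, 20, 24, 39, 23, 28, 8, 40]
Pivot position: 0

After partitioning with pivot 4, the array becomes [4, 21, 20, 24, 39, 23, 28, 8, 40]. The pivot is placed at index 0. All elements to the left of the pivot are <= 4, and all elements to the right are > 4.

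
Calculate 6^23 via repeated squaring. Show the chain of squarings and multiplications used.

Computing 6^23 by squaring (build up from 6^1; each line after the first costs one multiplication):

6^1 = 6
6^2 = (6^1)^2 = 6^2 = 36
6^4 = (6^2)^2 = 36^2 = 1296
6^5 = 6 * 6^4 = 6 * 1296 = 7776
6^10 = (6^5)^2 = 7776^2 = 60466176
6^11 = 6 * 6^10 = 6 * 60466176 = 362797056
6^22 = (6^11)^2 = 362797056^2 = 131621703842267136
6^23 = 6 * 6^22 = 6 * 131621703842267136 = 789730223053602816

Result: 789730223053602816
Multiplications needed: 7 (7 lines after 6^1)

6^23 = 789730223053602816. Using exponentiation by squaring, this requires 7 multiplications. The key idea: if the exponent is even, square the half-power; if odd, multiply by the base once.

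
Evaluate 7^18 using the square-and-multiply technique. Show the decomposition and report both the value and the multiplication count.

Computing 7^18 by squaring (build up from 7^1; each line after the first costs one multiplication):

7^1 = 7
7^2 = (7^1)^2 = 7^2 = 49
7^4 = (7^2)^2 = 49^2 = 2401
7^8 = (7^4)^2 = 2401^2 = 5764801
7^9 = 7 * 7^8 = 7 * 5764801 = 40353607
7^18 = (7^9)^2 = 40353607^2 = 1628413597910449

Result: 1628413597910449
Multiplications needed: 5 (5 lines after 7^1)

7^18 = 1628413597910449. Using exponentiation by squaring, this requires 5 multiplications. The key idea: if the exponent is even, square the half-power; if odd, multiply by the base once.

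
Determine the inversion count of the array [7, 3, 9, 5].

Finding inversions in [7, 3, 9, 5]:

(0, 1): arr[0]=7 > arr[1]=3
(0, 3): arr[0]=7 > arr[3]=5
(2, 3): arr[2]=9 > arr[3]=5

Total inversions: 3

The array has 3 inversion(s): (0,1), (0,3), (2,3). Each pair (i,j) satisfies i < j and arr[i] > arr[j].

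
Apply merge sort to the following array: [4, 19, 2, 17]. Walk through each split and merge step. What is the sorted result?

Merge sort trace:

Split: [4, 19, 2, 17] -> [4, 19] and [2, 17]
  Split: [4, 19] -> [4] and [19]
  Merge: [4] + [19] -> [4, 19]
  Split: [2, 17] -> [2] and [17]
  Merge: [2] + [17] -> [2, 17]
Merge: [4, 19] + [2, 17] -> [2, 4, 17, 19]

Final sorted array: [2, 4, 17, 19]

The merge sort proceeds by recursively splitting the array and merging sorted halves.
After all merges, the sorted array is [2, 4, 17, 19].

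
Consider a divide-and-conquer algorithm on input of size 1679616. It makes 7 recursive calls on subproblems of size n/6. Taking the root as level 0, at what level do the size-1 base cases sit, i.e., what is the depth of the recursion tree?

For divide and conquer with division factor 6:

Problem sizes at each level:
Level 0: 1679616
Level 1: 279936
Level 2: 46656
Level 3: 7776
Level 4: 1296
Level 5: 216
Level 6: 36
Level 7: 6
Level 8: 1

The root is level 0 and the size-1 base case is level 8 (the tree spans levels 0 through 8, i.e. 9 levels counting the root), so the depth is the number of divisions: log_6(1679616) = 8

The recursion tree depth is log_6(1679616) = 8. At each level, the problem size is divided by 6, so it takes 8 divisions to reduce to a base case of size 1. The algorithm makes 7 recursive calls at each level.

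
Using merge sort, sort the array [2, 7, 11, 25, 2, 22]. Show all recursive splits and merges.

Merge sort trace:

Split: [2, 7, 11, 25, 2, 22] -> [2, 7, 11] and [25, 2, 22]
  Split: [2, 7, 11] -> [2] and [7, 11]
    Split: [7, 11] -> [7] and [11]
    Merge: [7] + [11] -> [7, 11]
  Merge: [2] + [7, 11] -> [2, 7, 11]
  Split: [25, 2, 22] -> [25] and [2, 22]
    Split: [2, 22] -> [2] and [22]
    Merge: [2] + [22] -> [2, 22]
  Merge: [25] + [2, 22] -> [2, 22, 25]
Merge: [2, 7, 11] + [2, 22, 25] -> [2, 2, 7, 11, 22, 25]

Final sorted array: [2, 2, 7, 11, 22, 25]

The merge sort proceeds by recursively splitting the array and merging sorted halves.
After all merges, the sorted array is [2, 2, 7, 11, 22, 25].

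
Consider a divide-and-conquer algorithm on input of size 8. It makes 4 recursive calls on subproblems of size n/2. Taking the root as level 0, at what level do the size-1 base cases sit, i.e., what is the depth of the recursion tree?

For divide and conquer with division factor 2:

Problem sizes at each level:
Level 0: 8
Level 1: 4
Level 2: 2
Level 3: 1

The root is level 0 and the size-1 base case is level 3 (the tree spans levels 0 through 3, i.e. 4 levels counting the root), so the depth is the number of divisions: log_2(8) = 3

The recursion tree depth is log_2(8) = 3. At each level, the problem size is divided by 2, so it takes 3 divisions to reduce to a base case of size 1. The algorithm makes 4 recursive calls at each level.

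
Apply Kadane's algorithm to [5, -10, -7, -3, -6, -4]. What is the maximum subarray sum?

Using Kadane's algorithm on [5, -10, -7, -3, -6, -4]:

Scanning through the array:
Position 1 (value -10): max_ending_here = -5, max_so_far = 5
Position 2 (value -7): max_ending_here = -7, max_so_far = 5
Position 3 (value -3): max_ending_here = -3, max_so_far = 5
Position 4 (value -6): max_ending_here = -6, max_so_far = 5
Position 5 (value -4): max_ending_here = -4, max_so_far = 5

Maximum subarray: [5]
Maximum sum: 5

The maximum subarray is [5] with sum 5. This subarray runs from index 0 to index 0.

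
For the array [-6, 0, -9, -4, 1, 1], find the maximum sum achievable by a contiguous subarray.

Using Kadane's algorithm on [-6, 0, -9, -4, 1, 1]:

Scanning through the array:
Position 1 (value 0): max_ending_here = 0, max_so_far = 0
Position 2 (value -9): max_ending_here = -9, max_so_far = 0
Position 3 (value -4): max_ending_here = -4, max_so_far = 0
Position 4 (value 1): max_ending_here = 1, max_so_far = 1
Position 5 (value 1): max_ending_here = 2, max_so_far = 2

Maximum subarray: [1, 1]
Maximum sum: 2

The maximum subarray is [1, 1] with sum 2. This subarray runs from index 4 to index 5.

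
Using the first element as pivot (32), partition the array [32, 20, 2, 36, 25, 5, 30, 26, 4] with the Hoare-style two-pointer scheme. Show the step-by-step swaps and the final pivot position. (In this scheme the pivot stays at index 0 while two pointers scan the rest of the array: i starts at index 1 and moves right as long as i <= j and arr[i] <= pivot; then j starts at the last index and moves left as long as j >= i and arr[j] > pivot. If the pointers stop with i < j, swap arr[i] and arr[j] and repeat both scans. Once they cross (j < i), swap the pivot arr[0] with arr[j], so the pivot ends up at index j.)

Hoare-style two-pointer partition with pivot = 32:

Initial array: [32, 20, 2, 36, 25, 5, 30, 26, 4]

Pointers start at i = 1, j = 8.
i stops at index 3 (arr[3]=36 > 32), j stops at index 8 (arr[8]=4 <= 32): swap arr[3] and arr[8], array becomes [32, 20, 2, 4, 25, 5, 30, 26, 36]
i ends at 8, j ends at 7: the pointers have crossed (j < i), so scanning stops.

Swap pivot arr[0] with arr[7] to place pivot at position 7: [26, 20, 2, 4, 25, 5, 30, 32, 36]
Pivot position: 7

After partitioning with pivot 32, the array becomes [26, 20, 2, 4, 25, 5, 30, 32, 36]. The pivot is placed at index 7. All elements to the left of the pivot are <= 32, and all elements to the right are > 32.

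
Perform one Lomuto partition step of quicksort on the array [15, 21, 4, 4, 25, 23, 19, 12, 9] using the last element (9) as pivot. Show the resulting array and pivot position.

Lomuto partition with pivot = 9:

Initial array: [15, 21, 4, 4, 25, 23, 19, 12, 9]

arr[0]=15 > 9: no swap
arr[1]=21 > 9: no swap
arr[2]=4 <= 9: swap with position 0, array becomes [4, 21, 15, 4, 25, 23, 19, 12, 9]
arr[3]=4 <= 9: swap with position 1, array becomes [4, 4, 15, 21, 25, 23, 19, 12, 9]
arr[4]=25 > 9: no swap
arr[5]=23 > 9: no swap
arr[6]=19 > 9: no swap
arr[7]=12 > 9: no swap

Place pivot at position 2: [4, 4, 9, 21, 25, 23, 19, 12, 15]
Pivot position: 2

After partitioning with pivot 9, the array becomes [4, 4, 9, 21, 25, 23, 19, 12, 15]. The pivot is placed at index 2. All elements to the left of the pivot are <= 9, and all elements to the right are > 9.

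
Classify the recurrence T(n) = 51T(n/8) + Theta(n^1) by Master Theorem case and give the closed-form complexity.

Master Theorem for T(n) = 51T(n/8) + O(n^1):

a = 51, b = 8, c = 1
log_b(a) = log_8(51) = 1.8908

Case 1: c = 1 < log_8(51) = 1.8908
T(n) = O(n^(log_8 51))

For T(n) = 51T(n/8) + O(n^1): log_8(51) = 1.8908. This is Case 1 of the Master Theorem (c < log_b(a), work dominated by leaves), giving O(n^(log_8 51)).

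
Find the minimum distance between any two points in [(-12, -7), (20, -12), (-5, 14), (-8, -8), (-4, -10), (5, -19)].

Computing all pairwise distances among 6 points:

d((-12, -7), (20, -12)) = 32.3883
d((-12, -7), (-5, 14)) = 22.1359
d((-12, -7), (-8, -8)) = 4.1231 <-- minimum
d((-12, -7), (-4, -10)) = 8.544
d((-12, -7), (5, -19)) = 20.8087
d((20, -12), (-5, 14)) = 36.0694
d((20, -12), (-8, -8)) = 28.2843
d((20, -12), (-4, -10)) = 24.0832
d((20, -12), (5, -19)) = 16.5529
d((-5, 14), (-8, -8)) = 22.2036
d((-5, 14), (-4, -10)) = 24.0208
d((-5, 14), (5, -19)) = 34.4819
d((-8, -8), (-4, -10)) = 4.4721
d((-8, -8), (5, -19)) = 17.0294
d((-4, -10), (5, -19)) = 12.7279

Closest pair: (-12, -7) and (-8, -8) with distance 4.1231

The closest pair is (-12, -7) and (-8, -8) with Euclidean distance 4.1231. For 6 points, brute-force pairwise comparison is shown above. For large n, the divide-and-conquer algorithm (sort by x, recurse on halves, check the dividing strip) achieves O(n log n).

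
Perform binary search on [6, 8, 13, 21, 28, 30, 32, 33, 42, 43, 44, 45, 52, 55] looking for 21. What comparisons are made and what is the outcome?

Binary search for 21 in [6, 8, 13, 21, 28, 30, 32, 33, 42, 43, 44, 45, 52, 55]:

lo=0, hi=13, mid=6, arr[mid]=32 -> 32 > 21, search left half
lo=0, hi=5, mid=2, arr[mid]=13 -> 13 < 21, search right half
lo=3, hi=5, mid=4, arr[mid]=28 -> 28 > 21, search left half
lo=3, hi=3, mid=3, arr[mid]=21 -> Found target at index 3!

Binary search finds 21 at index 3 after 4 comparisons. The search repeatedly halves the search space by comparing with the middle element.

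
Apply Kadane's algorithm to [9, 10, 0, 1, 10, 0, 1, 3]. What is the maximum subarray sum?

Using Kadane's algorithm on [9, 10, 0, 1, 10, 0, 1, 3]:

Scanning through the array:
Position 1 (value 10): max_ending_here = 19, max_so_far = 19
Position 2 (value 0): max_ending_here = 19, max_so_far = 19
Position 3 (value 1): max_ending_here = 20, max_so_far = 20
Position 4 (value 10): max_ending_here = 30, max_so_far = 30
Position 5 (value 0): max_ending_here = 30, max_so_far = 30
Position 6 (value 1): max_ending_here = 31, max_so_far = 31
Position 7 (value 3): max_ending_here = 34, max_so_far = 34

Maximum subarray: [9, 10, 0, 1, 10, 0, 1, 3]
Maximum sum: 34

The maximum subarray is [9, 10, 0, 1, 10, 0, 1, 3] with sum 34. This subarray runs from index 0 to index 7.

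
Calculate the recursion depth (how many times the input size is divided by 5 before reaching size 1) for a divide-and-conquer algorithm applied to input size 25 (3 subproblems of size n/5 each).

For divide and conquer with division factor 5:

Problem sizes at each level:
Level 0: 25
Level 1: 5
Level 2: 1

The root is level 0 and the size-1 base case is level 2 (the tree spans levels 0 through 2, i.e. 3 levels counting the root), so the depth is the number of divisions: log_5(25) = 2

The recursion tree depth is log_5(25) = 2. At each level, the problem size is divided by 5, so it takes 2 divisions to reduce to a base case of size 1. The algorithm makes 3 recursive calls at each level.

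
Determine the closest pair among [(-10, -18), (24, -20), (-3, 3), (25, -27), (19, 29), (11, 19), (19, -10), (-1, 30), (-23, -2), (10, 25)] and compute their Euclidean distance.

Computing all pairwise distances among 10 points:

d((-10, -18), (24, -20)) = 34.0588
d((-10, -18), (-3, 3)) = 22.1359
d((-10, -18), (25, -27)) = 36.1386
d((-10, -18), (19, 29)) = 55.2268
d((-10, -18), (11, 19)) = 42.5441
d((-10, -18), (19, -10)) = 30.0832
d((-10, -18), (-1, 30)) = 48.8365
d((-10, -18), (-23, -2)) = 20.6155
d((-10, -18), (10, 25)) = 47.4236
d((24, -20), (-3, 3)) = 35.4683
d((24, -20), (25, -27)) = 7.0711
d((24, -20), (19, 29)) = 49.2544
d((24, -20), (11, 19)) = 41.1096
d((24, -20), (19, -10)) = 11.1803
d((24, -20), (-1, 30)) = 55.9017
d((24, -20), (-23, -2)) = 50.3289
d((24, -20), (10, 25)) = 47.1275
d((-3, 3), (25, -27)) = 41.0366
d((-3, 3), (19, 29)) = 34.0588
d((-3, 3), (11, 19)) = 21.2603
d((-3, 3), (19, -10)) = 25.5539
d((-3, 3), (-1, 30)) = 27.074
d((-3, 3), (-23, -2)) = 20.6155
d((-3, 3), (10, 25)) = 25.5539
d((25, -27), (19, 29)) = 56.3205
d((25, -27), (11, 19)) = 48.0833
d((25, -27), (19, -10)) = 18.0278
d((25, -27), (-1, 30)) = 62.6498
d((25, -27), (-23, -2)) = 54.1202
d((25, -27), (10, 25)) = 54.1202
d((19, 29), (11, 19)) = 12.8062
d((19, 29), (19, -10)) = 39.0
d((19, 29), (-1, 30)) = 20.025
d((19, 29), (-23, -2)) = 52.2015
d((19, 29), (10, 25)) = 9.8489
d((11, 19), (19, -10)) = 30.0832
d((11, 19), (-1, 30)) = 16.2788
d((11, 19), (-23, -2)) = 39.9625
d((11, 19), (10, 25)) = 6.0828 <-- minimum
d((19, -10), (-1, 30)) = 44.7214
d((19, -10), (-23, -2)) = 42.7551
d((19, -10), (10, 25)) = 36.1386
d((-1, 30), (-23, -2)) = 38.833
d((-1, 30), (10, 25)) = 12.083
d((-23, -2), (10, 25)) = 42.638

Closest pair: (11, 19) and (10, 25) with distance 6.0828

The closest pair is (11, 19) and (10, 25) with Euclidean distance 6.0828. For 10 points, brute-force pairwise comparison is shown above. For large n, the divide-and-conquer algorithm (sort by x, recurse on halves, check the dividing strip) achieves O(n log n).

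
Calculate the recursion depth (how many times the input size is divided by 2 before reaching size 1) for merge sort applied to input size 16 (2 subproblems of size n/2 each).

For divide and conquer with division factor 2:

Problem sizes at each level:
Level 0: 16
Level 1: 8
Level 2: 4
Level 3: 2
Level 4: 1

The root is level 0 and the size-1 base case is level 4 (the tree spans levels 0 through 4, i.e. 5 levels counting the root), so the depth is the number of divisions: log_2(16) = 4

The recursion tree depth is log_2(16) = 4. At each level, the problem size is divided by 2, so it takes 4 divisions to reduce to a base case of size 1. The algorithm makes 2 recursive calls at each level.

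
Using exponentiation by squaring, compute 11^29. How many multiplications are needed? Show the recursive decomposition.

Computing 11^29 by squaring (build up from 11^1; each line after the first costs one multiplication):

11^1 = 11
11^2 = (11^1)^2 = 11^2 = 121
11^3 = 11 * 11^2 = 11 * 121 = 1331
11^6 = (11^3)^2 = 1331^2 = 1771561
11^7 = 11 * 11^6 = 11 * 1771561 = 19487171
11^14 = (11^7)^2 = 19487171^2 = 379749833583241
11^28 = (11^14)^2 = 379749833583241^2 = 144209936106499234037676064081
11^29 = 11 * 11^28 = 11 * 144209936106499234037676064081 = 1586309297171491574414436704891

Result: 1586309297171491574414436704891
Multiplications needed: 7 (7 lines after 11^1)

11^29 = 1586309297171491574414436704891. Using exponentiation by squaring, this requires 7 multiplications. The key idea: if the exponent is even, square the half-power; if odd, multiply by the base once.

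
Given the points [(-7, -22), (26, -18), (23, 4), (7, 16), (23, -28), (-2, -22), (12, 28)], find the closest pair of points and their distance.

Computing all pairwise distances among 7 points:

d((-7, -22), (26, -18)) = 33.2415
d((-7, -22), (23, 4)) = 39.6989
d((-7, -22), (7, 16)) = 40.4969
d((-7, -22), (23, -28)) = 30.5941
d((-7, -22), (-2, -22)) = 5.0 <-- minimum
d((-7, -22), (12, 28)) = 53.4883
d((26, -18), (23, 4)) = 22.2036
d((26, -18), (7, 16)) = 38.9487
d((26, -18), (23, -28)) = 10.4403
d((26, -18), (-2, -22)) = 28.2843
d((26, -18), (12, 28)) = 48.0833
d((23, 4), (7, 16)) = 20.0
d((23, 4), (23, -28)) = 32.0
d((23, 4), (-2, -22)) = 36.0694
d((23, 4), (12, 28)) = 26.4008
d((7, 16), (23, -28)) = 46.8188
d((7, 16), (-2, -22)) = 39.0512
d((7, 16), (12, 28)) = 13.0
d((23, -28), (-2, -22)) = 25.7099
d((23, -28), (12, 28)) = 57.0701
d((-2, -22), (12, 28)) = 51.923

Closest pair: (-7, -22) and (-2, -22) with distance 5.0

The closest pair is (-7, -22) and (-2, -22) with Euclidean distance 5.0. For 7 points, brute-force pairwise comparison is shown above. For large n, the divide-and-conquer algorithm (sort by x, recurse on halves, check the dividing strip) achieves O(n log n).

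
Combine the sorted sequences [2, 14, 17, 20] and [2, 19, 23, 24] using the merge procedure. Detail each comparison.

Merging process:

Compare 2 vs 2: take 2 from left. Merged: [2]
Compare 14 vs 2: take 2 from right. Merged: [2, 2]
Compare 14 vs 19: take 14 from left. Merged: [2, 2, 14]
Compare 17 vs 19: take 17 from left. Merged: [2, 2, 14, 17]
Compare 20 vs 19: take 19 from right. Merged: [2, 2, 14, 17, 19]
Compare 20 vs 23: take 20 from left. Merged: [2, 2, 14, 17, 19, 20]
Append remaining from right: [23, 24]. Merged: [2, 2, 14, 17, 19, 20, 23, 24]

Final merged array: [2, 2, 14, 17, 19, 20, 23, 24]
Total comparisons: 6

The merged array is [2, 2, 14, 17, 19, 20, 23, 24], requiring 6 comparisons. The merge step runs in O(n) time where n is the total number of elements.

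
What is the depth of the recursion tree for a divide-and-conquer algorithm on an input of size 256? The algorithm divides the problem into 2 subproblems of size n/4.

For divide and conquer with division factor 4:

Problem sizes at each level:
Level 0: 256
Level 1: 64
Level 2: 16
Level 3: 4
Level 4: 1

The root is level 0 and the size-1 base case is level 4 (the tree spans levels 0 through 4, i.e. 5 levels counting the root), so the depth is the number of divisions: log_4(256) = 4

The recursion tree depth is log_4(256) = 4. At each level, the problem size is divided by 4, so it takes 4 divisions to reduce to a base case of size 1. The algorithm makes 2 recursive calls at each level.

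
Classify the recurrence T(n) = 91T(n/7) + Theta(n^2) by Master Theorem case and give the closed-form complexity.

Master Theorem for T(n) = 91T(n/7) + O(n^2):

a = 91, b = 7, c = 2
log_b(a) = log_7(91) = 2.3181

Case 1: c = 2 < log_7(91) = 2.3181
T(n) = O(n^(log_7 91))

For T(n) = 91T(n/7) + O(n^2): log_7(91) = 2.3181. This is Case 1 of the Master Theorem (c < log_b(a), work dominated by leaves), giving O(n^(log_7 91)).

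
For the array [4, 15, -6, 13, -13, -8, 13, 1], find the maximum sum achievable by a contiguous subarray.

Using Kadane's algorithm on [4, 15, -6, 13, -13, -8, 13, 1]:

Scanning through the array:
Position 1 (value 15): max_ending_here = 19, max_so_far = 19
Position 2 (value -6): max_ending_here = 13, max_so_far = 19
Position 3 (value 13): max_ending_here = 26, max_so_far = 26
Position 4 (value -13): max_ending_here = 13, max_so_far = 26
Position 5 (value -8): max_ending_here = 5, max_so_far = 26
Position 6 (value 13): max_ending_here = 18, max_so_far = 26
Position 7 (value 1): max_ending_here = 19, max_so_far = 26

Maximum subarray: [4, 15, -6, 13]
Maximum sum: 26

The maximum subarray is [4, 15, -6, 13] with sum 26. This subarray runs from index 0 to index 3.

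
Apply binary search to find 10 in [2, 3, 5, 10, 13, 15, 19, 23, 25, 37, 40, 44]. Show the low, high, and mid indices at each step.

Binary search for 10 in [2, 3, 5, 10, 13, 15, 19, 23, 25, 37, 40, 44]:

lo=0, hi=11, mid=5, arr[mid]=15 -> 15 > 10, search left half
lo=0, hi=4, mid=2, arr[mid]=5 -> 5 < 10, search right half
lo=3, hi=4, mid=3, arr[mid]=10 -> Found target at index 3!

Binary search finds 10 at index 3 after 3 comparisons. The search repeatedly halves the search space by comparing with the middle element.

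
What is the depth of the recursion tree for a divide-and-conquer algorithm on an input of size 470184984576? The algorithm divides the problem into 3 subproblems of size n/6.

For divide and conquer with division factor 6:

Problem sizes at each level:
Level 0: 470184984576
Level 1: 78364164096
Level 2: 13060694016
Level 3: 2176782336
Level 4: 362797056
Level 5: 60466176
Level 6: 10077696
Level 7: 1679616
Level 8: 279936
Level 9: 46656
Level 10: 7776
Level 11: 1296
Level 12: 216
Level 13: 36
Level 14: 6
Level 15: 1

The root is level 0 and the size-1 base case is level 15 (the tree spans levels 0 through 15, i.e. 16 levels counting the root), so the depth is the number of divisions: log_6(470184984576) = 15

The recursion tree depth is log_6(470184984576) = 15. At each level, the problem size is divided by 6, so it takes 15 divisions to reduce to a base case of size 1. The algorithm makes 3 recursive calls at each level.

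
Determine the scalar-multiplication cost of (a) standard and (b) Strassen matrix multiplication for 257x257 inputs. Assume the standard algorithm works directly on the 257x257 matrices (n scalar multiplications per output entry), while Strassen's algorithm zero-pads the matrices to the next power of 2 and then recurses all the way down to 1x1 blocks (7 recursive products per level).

Matrix multiplication for 257x257 matrices:

Strassen's algorithm requires power-of-2 dimensions. Pad 257x257 to 512x512 (next power of 2).

Standard algorithm: 257^3 = 16974593 multiplications
Strassen's algorithm: 7^(log2(512)) = 7^9 = 40353607 multiplications
Difference: 16974593 - 40353607 = -23379014 (Strassen uses MORE here due to padding overhead — for small or just-over-power-of-2 n, padding can outweigh the per-level savings)

Standard: 16974593 multiplications (257^3). Strassen: 40353607 multiplications (7^9, after padding to 512x512). Strassen reduces 8 recursive multiplications to 7 at each level.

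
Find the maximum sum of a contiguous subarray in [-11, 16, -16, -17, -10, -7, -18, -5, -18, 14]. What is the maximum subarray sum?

Using Kadane's algorithm on [-11, 16, -16, -17, -10, -7, -18, -5, -18, 14]:

Scanning through the array:
Position 1 (value 16): max_ending_here = 16, max_so_far = 16
Position 2 (value -16): max_ending_here = 0, max_so_far = 16
Position 3 (value -17): max_ending_here = -17, max_so_far = 16
Position 4 (value -10): max_ending_here = -10, max_so_far = 16
Position 5 (value -7): max_ending_here = -7, max_so_far = 16
Position 6 (value -18): max_ending_here = -18, max_so_far = 16
Position 7 (value -5): max_ending_here = -5, max_so_far = 16
Position 8 (value -18): max_ending_here = -18, max_so_far = 16
Position 9 (value 14): max_ending_here = 14, max_so_far = 16

Maximum subarray: [16]
Maximum sum: 16

The maximum subarray is [16] with sum 16. This subarray runs from index 1 to index 1.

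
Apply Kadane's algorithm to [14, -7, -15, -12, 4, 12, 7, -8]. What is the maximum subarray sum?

Using Kadane's algorithm on [14, -7, -15, -12, 4, 12, 7, -8]:

Scanning through the array:
Position 1 (value -7): max_ending_here = 7, max_so_far = 14
Position 2 (value -15): max_ending_here = -8, max_so_far = 14
Position 3 (value -12): max_ending_here = -12, max_so_far = 14
Position 4 (value 4): max_ending_here = 4, max_so_far = 14
Position 5 (value 12): max_ending_here = 16, max_so_far = 16
Position 6 (value 7): max_ending_here = 23, max_so_far = 23
Position 7 (value -8): max_ending_here = 15, max_so_far = 23

Maximum subarray: [4, 12, 7]
Maximum sum: 23

The maximum subarray is [4, 12, 7] with sum 23. This subarray runs from index 4 to index 6.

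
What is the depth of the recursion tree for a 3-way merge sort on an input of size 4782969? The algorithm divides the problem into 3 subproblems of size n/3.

For divide and conquer with division factor 3:

Problem sizes at each level:
Level 0: 4782969
Level 1: 1594323
Level 2: 531441
Level 3: 177147
Level 4: 59049
Level 5: 19683
Level 6: 6561
Level 7: 2187
Level 8: 729
Level 9: 243
Level 10: 81
Level 11: 27
Level 12: 9
Level 13: 3
Level 14: 1

The root is level 0 and the size-1 base case is level 14 (the tree spans levels 0 through 14, i.e. 15 levels counting the root), so the depth is the number of divisions: log_3(4782969) = 14

The recursion tree depth is log_3(4782969) = 14. At each level, the problem size is divided by 3, so it takes 14 divisions to reduce to a base case of size 1. The algorithm makes 3 recursive calls at each level.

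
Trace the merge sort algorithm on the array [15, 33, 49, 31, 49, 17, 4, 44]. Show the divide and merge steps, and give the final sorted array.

Merge sort trace:

Split: [15, 33, 49, 31, 49, 17, 4, 44] -> [15, 33, 49, 31] and [49, 17, 4, 44]
  Split: [15, 33, 49, 31] -> [15, 33] and [49, 31]
    Split: [15, 33] -> [15] and [33]
    Merge: [15] + [33] -> [15, 33]
    Split: [49, 31] -> [49] and [31]
    Merge: [49] + [31] -> [31, 49]
  Merge: [15, 33] + [31, 49] -> [15, 31, 33, 49]
  Split: [49, 17, 4, 44] -> [49, 17] and [4, 44]
    Split: [49, 17] -> [49] and [17]
    Merge: [49] + [17] -> [17, 49]
    Split: [4, 44] -> [4] and [44]
    Merge: [4] + [44] -> [4, 44]
  Merge: [17, 49] + [4, 44] -> [4, 17, 44, 49]
Merge: [15, 31, 33, 49] + [4, 17, 44, 49] -> [4, 15, 17, 31, 33, 44, 49, 49]

Final sorted array: [4, 15, 17, 31, 33, 44, 49, 49]

The merge sort proceeds by recursively splitting the array and merging sorted halves.
After all merges, the sorted array is [4, 15, 17, 31, 33, 44, 49, 49].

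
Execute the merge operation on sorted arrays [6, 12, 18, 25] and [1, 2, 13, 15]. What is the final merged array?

Merging process:

Compare 6 vs 1: take 1 from right. Merged: [1]
Compare 6 vs 2: take 2 from right. Merged: [1, 2]
Compare 6 vs 13: take 6 from left. Merged: [1, 2, 6]
Compare 12 vs 13: take 12 from left. Merged: [1, 2, 6, 12]
Compare 18 vs 13: take 13 from right. Merged: [1, 2, 6, 12, 13]
Compare 18 vs 15: take 15 from right. Merged: [1, 2, 6, 12, 13, 15]
Append remaining from left: [18, 25]. Merged: [1, 2, 6, 12, 13, 15, 18, 25]

Final merged array: [1, 2, 6, 12, 13, 15, 18, 25]
Total comparisons: 6

The merged array is [1, 2, 6, 12, 13, 15, 18, 25], requiring 6 comparisons. The merge step runs in O(n) time where n is the total number of elements.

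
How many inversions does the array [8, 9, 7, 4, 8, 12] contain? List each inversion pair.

Finding inversions in [8, 9, 7, 4, 8, 12]:

(0, 2): arr[0]=8 > arr[2]=7
(0, 3): arr[0]=8 > arr[3]=4
(1, 2): arr[1]=9 > arr[2]=7
(1, 3): arr[1]=9 > arr[3]=4
(1, 4): arr[1]=9 > arr[4]=8
(2, 3): arr[2]=7 > arr[3]=4

Total inversions: 6

The array has 6 inversion(s): (0,2), (0,3), (1,2), (1,3), (1,4), (2,3). Each pair (i,j) satisfies i < j and arr[i] > arr[j].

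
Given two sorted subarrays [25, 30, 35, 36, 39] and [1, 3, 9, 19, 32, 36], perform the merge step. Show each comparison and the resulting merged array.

Merging process:

Compare 25 vs 1: take 1 from right. Merged: [1]
Compare 25 vs 3: take 3 from right. Merged: [1, 3]
Compare 25 vs 9: take 9 from right. Merged: [1, 3, 9]
Compare 25 vs 19: take 19 from right. Merged: [1, 3, 9, 19]
Compare 25 vs 32: take 25 from left. Merged: [1, 3, 9, 19, 25]
Compare 30 vs 32: take 30 from left. Merged: [1, 3, 9, 19, 25, 30]
Compare 35 vs 32: take 32 from right. Merged: [1, 3, 9, 19, 25, 30, 32]
Compare 35 vs 36: take 35 from left. Merged: [1, 3, 9, 19, 25, 30, 32, 35]
Compare 36 vs 36: take 36 from left. Merged: [1, 3, 9, 19, 25, 30, 32, 35, 36]
Compare 39 vs 36: take 36 from right. Merged: [1, 3, 9, 19, 25, 30, 32, 35, 36, 36]
Append remaining from left: [39]. Merged: [1, 3, 9, 19, 25, 30, 32, 35, 36, 36, 39]

Final merged array: [1, 3, 9, 19, 25, 30, 32, 35, 36, 36, 39]
Total comparisons: 10

The merged array is [1, 3, 9, 19, 25, 30, 32, 35, 36, 36, 39], requiring 10 comparisons. The merge step runs in O(n) time where n is the total number of elements.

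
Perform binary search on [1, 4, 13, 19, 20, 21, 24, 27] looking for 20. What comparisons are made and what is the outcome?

Binary search for 20 in [1, 4, 13, 19, 20, 21, 24, 27]:

lo=0, hi=7, mid=3, arr[mid]=19 -> 19 < 20, search right half
lo=4, hi=7, mid=5, arr[mid]=21 -> 21 > 20, search left half
lo=4, hi=4, mid=4, arr[mid]=20 -> Found target at index 4!

Binary search finds 20 at index 4 after 3 comparisons. The search repeatedly halves the search space by comparing with the middle element.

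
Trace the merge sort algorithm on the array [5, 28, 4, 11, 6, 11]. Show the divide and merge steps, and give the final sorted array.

Merge sort trace:

Split: [5, 28, 4, 11, 6, 11] -> [5, 28, 4] and [11, 6, 11]
  Split: [5, 28, 4] -> [5] and [28, 4]
    Split: [28, 4] -> [28] and [4]
    Merge: [28] + [4] -> [4, 28]
  Merge: [5] + [4, 28] -> [4, 5, 28]
  Split: [11, 6, 11] -> [11] and [6, 11]
    Split: [6, 11] -> [6] and [11]
    Merge: [6] + [11] -> [6, 11]
  Merge: [11] + [6, 11] -> [6, 11, 11]
Merge: [4, 5, 28] + [6, 11, 11] -> [4, 5, 6, 11, 11, 28]

Final sorted array: [4, 5, 6, 11, 11, 28]

The merge sort proceeds by recursively splitting the array and merging sorted halves.
After all merges, the sorted array is [4, 5, 6, 11, 11, 28].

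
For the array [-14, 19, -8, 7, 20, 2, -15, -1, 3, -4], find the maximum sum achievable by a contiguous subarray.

Using Kadane's algorithm on [-14, 19, -8, 7, 20, 2, -15, -1, 3, -4]:

Scanning through the array:
Position 1 (value 19): max_ending_here = 19, max_so_far = 19
Position 2 (value -8): max_ending_here = 11, max_so_far = 19
Position 3 (value 7): max_ending_here = 18, max_so_far = 19
Position 4 (value 20): max_ending_here = 38, max_so_far = 38
Position 5 (value 2): max_ending_here = 40, max_so_far = 40
Position 6 (value -15): max_ending_here = 25, max_so_far = 40
Position 7 (value -1): max_ending_here = 24, max_so_far = 40
Position 8 (value 3): max_ending_here = 27, max_so_far = 40
Position 9 (value -4): max_ending_here = 23, max_so_far = 40

Maximum subarray: [19, -8, 7, 20, 2]
Maximum sum: 40

The maximum subarray is [19, -8, 7, 20, 2] with sum 40. This subarray runs from index 1 to index 5.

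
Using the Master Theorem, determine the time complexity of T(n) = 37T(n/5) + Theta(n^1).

Master Theorem for T(n) = 37T(n/5) + O(n^1):

a = 37, b = 5, c = 1
log_b(a) = log_5(37) = 2.2436

Case 1: c = 1 < log_5(37) = 2.2436
T(n) = O(n^(log_5 37))

For T(n) = 37T(n/5) + O(n^1): log_5(37) = 2.2436. This is Case 1 of the Master Theorem (c < log_b(a), work dominated by leaves), giving O(n^(log_5 37)).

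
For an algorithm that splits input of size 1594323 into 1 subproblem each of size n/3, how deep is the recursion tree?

For divide and conquer with division factor 3:

Problem sizes at each level:
Level 0: 1594323
Level 1: 531441
Level 2: 177147
Level 3: 59049
Level 4: 19683
Level 5: 6561
Level 6: 2187
Level 7: 729
Level 8: 243
Level 9: 81
Level 10: 27
Level 11: 9
Level 12: 3
Level 13: 1

The root is level 0 and the size-1 base case is level 13 (the tree spans levels 0 through 13, i.e. 14 levels counting the root), so the depth is the number of divisions: log_3(1594323) = 13

The recursion tree depth is log_3(1594323) = 13. At each level, the problem size is divided by 3, so it takes 13 divisions to reduce to a base case of size 1. The algorithm makes 1 recursive call at each level.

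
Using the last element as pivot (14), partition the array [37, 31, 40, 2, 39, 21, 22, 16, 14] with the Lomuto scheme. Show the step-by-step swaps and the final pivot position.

Lomuto partition with pivot = 14:

Initial array: [37, 31, 40, 2, 39, 21, 22, 16, 14]

arr[0]=37 > 14: no swap
arr[1]=31 > 14: no swap
arr[2]=40 > 14: no swap
arr[3]=2 <= 14: swap with position 0, array becomes [2, 31, 40, 37, 39, 21, 22, 16, 14]
arr[4]=39 > 14: no swap
arr[5]=21 > 14: no swap
arr[6]=22 > 14: no swap
arr[7]=16 > 14: no swap

Place pivot at position 1: [2, 14, 40, 37, 39, 21, 22, 16, 31]
Pivot position: 1

After partitioning with pivot 14, the array becomes [2, 14, 40, 37, 39, 21, 22, 16, 31]. The pivot is placed at index 1. All elements to the left of the pivot are <= 14, and all elements to the right are > 14.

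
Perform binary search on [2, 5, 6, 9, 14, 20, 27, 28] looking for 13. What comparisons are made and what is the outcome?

Binary search for 13 in [2, 5, 6, 9, 14, 20, 27, 28]:

lo=0, hi=7, mid=3, arr[mid]=9 -> 9 < 13, search right half
lo=4, hi=7, mid=5, arr[mid]=20 -> 20 > 13, search left half
lo=4, hi=4, mid=4, arr[mid]=14 -> 14 > 13, search left half
lo=4 > hi=3, target 13 not found

Binary search determines that 13 is not in the array after 3 comparisons. The search space was exhausted without finding the target.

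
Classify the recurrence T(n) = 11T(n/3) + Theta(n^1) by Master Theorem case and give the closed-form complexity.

Master Theorem for T(n) = 11T(n/3) + O(n^1):

a = 11, b = 3, c = 1
log_b(a) = log_3(11) = 2.1827

Case 1: c = 1 < log_3(11) = 2.1827
T(n) = O(n^(log_3 11))

For T(n) = 11T(n/3) + O(n^1): log_3(11) = 2.1827. This is Case 1 of the Master Theorem (c < log_b(a), work dominated by leaves), giving O(n^(log_3 11)).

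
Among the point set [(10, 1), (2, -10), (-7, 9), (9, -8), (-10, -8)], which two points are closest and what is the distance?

Computing all pairwise distances among 5 points:

d((10, 1), (2, -10)) = 13.6015
d((10, 1), (-7, 9)) = 18.7883
d((10, 1), (9, -8)) = 9.0554
d((10, 1), (-10, -8)) = 21.9317
d((2, -10), (-7, 9)) = 21.0238
d((2, -10), (9, -8)) = 7.2801 <-- minimum
d((2, -10), (-10, -8)) = 12.1655
d((-7, 9), (9, -8)) = 23.3452
d((-7, 9), (-10, -8)) = 17.2627
d((9, -8), (-10, -8)) = 19.0

Closest pair: (2, -10) and (9, -8) with distance 7.2801

The closest pair is (2, -10) and (9, -8) with Euclidean distance 7.2801. For 5 points, brute-force pairwise comparison is shown above. For large n, the divide-and-conquer algorithm (sort by x, recurse on halves, check the dividing strip) achieves O(n log n).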